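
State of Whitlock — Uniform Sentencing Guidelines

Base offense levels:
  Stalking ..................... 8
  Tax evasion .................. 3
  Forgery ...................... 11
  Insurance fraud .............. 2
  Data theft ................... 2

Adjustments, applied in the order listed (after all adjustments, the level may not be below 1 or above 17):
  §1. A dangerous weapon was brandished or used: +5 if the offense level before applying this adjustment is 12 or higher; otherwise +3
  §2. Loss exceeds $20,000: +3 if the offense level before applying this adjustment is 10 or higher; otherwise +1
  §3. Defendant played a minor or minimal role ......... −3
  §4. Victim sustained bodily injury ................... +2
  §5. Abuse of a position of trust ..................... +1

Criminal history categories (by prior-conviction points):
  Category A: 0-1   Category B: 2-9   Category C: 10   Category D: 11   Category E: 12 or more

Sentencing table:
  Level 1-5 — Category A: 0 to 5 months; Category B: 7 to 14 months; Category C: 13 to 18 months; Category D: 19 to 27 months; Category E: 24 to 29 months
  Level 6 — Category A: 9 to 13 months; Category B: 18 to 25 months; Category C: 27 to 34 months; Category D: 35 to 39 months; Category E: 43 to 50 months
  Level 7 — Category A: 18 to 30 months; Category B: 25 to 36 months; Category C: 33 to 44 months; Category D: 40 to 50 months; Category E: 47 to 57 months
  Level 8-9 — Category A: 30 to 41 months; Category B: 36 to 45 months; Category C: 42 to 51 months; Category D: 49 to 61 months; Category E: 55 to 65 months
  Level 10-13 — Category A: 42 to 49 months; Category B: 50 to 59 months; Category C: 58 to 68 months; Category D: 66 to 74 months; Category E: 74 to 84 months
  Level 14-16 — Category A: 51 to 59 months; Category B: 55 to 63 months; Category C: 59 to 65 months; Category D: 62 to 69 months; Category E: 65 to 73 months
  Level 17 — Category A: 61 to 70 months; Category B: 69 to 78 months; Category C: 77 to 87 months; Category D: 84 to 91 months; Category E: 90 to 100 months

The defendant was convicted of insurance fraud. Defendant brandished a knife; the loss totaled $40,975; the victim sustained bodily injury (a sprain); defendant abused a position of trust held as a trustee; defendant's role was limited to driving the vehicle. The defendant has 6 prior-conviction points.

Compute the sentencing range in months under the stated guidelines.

Base offense level for insurance fraud: 2.
§1 applies (level before this adjustment is 2 < 12, so +3): 2 + 3 = 5.
§2 applies (level before this adjustment is 5 < 10, so +1): 5 + 1 = 6.
§3 applies: 6 − 3 = 3.
§4 applies: 3 + 2 = 5.
§5 applies: 5 + 1 = 6.
Final offense level: 6.
Criminal history: 6 prior points → Category B (2-9).
Level 6 falls in the 6 band.
Grid: Level 6 × Category B = 18-25 months.

18-25 months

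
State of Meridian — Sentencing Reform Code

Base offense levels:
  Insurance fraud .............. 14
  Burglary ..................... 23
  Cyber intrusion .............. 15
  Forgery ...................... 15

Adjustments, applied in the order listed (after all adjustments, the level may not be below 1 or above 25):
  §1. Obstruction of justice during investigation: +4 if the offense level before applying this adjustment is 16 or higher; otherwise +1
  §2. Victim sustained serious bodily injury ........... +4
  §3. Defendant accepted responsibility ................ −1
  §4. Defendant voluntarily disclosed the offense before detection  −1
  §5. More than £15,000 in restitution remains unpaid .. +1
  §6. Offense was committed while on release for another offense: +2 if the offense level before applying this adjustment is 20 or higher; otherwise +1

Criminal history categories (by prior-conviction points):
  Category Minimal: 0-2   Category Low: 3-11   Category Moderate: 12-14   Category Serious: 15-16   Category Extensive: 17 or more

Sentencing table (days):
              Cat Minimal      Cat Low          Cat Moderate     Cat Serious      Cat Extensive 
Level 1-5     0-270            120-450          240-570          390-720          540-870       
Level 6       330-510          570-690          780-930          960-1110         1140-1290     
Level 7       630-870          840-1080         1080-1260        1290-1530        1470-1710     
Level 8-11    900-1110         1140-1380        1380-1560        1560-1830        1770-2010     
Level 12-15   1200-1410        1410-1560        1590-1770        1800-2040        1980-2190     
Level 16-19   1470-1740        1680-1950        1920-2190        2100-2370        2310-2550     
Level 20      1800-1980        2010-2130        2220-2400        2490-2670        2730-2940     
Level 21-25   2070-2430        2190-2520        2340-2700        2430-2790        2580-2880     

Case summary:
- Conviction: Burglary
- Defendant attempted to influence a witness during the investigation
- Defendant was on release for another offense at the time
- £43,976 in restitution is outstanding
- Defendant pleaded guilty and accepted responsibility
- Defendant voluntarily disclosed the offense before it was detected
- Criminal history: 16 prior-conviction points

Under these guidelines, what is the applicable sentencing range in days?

2430-2790 days

Base offense level for burglary: 23.
§1 applies (level before this adjustment is 23 ≥ 16, so +4): 23 + 4 = 27.
§3 applies: 27 − 1 = 26.
§4 applies: 26 − 1 = 25.
§5 applies: 25 + 1 = 26.
§6 applies (level before this adjustment is 26 ≥ 20, so +2): 26 + 2 = 28.
Level 28 exceeds the maximum of 25; capped at 25.
Final offense level: 25.
Criminal history: 16 prior points → Category Serious (15-16).
Level 25 falls in the 21-25 band.
Grid: Level 21-25 × Category Serious = 2430-2790 days.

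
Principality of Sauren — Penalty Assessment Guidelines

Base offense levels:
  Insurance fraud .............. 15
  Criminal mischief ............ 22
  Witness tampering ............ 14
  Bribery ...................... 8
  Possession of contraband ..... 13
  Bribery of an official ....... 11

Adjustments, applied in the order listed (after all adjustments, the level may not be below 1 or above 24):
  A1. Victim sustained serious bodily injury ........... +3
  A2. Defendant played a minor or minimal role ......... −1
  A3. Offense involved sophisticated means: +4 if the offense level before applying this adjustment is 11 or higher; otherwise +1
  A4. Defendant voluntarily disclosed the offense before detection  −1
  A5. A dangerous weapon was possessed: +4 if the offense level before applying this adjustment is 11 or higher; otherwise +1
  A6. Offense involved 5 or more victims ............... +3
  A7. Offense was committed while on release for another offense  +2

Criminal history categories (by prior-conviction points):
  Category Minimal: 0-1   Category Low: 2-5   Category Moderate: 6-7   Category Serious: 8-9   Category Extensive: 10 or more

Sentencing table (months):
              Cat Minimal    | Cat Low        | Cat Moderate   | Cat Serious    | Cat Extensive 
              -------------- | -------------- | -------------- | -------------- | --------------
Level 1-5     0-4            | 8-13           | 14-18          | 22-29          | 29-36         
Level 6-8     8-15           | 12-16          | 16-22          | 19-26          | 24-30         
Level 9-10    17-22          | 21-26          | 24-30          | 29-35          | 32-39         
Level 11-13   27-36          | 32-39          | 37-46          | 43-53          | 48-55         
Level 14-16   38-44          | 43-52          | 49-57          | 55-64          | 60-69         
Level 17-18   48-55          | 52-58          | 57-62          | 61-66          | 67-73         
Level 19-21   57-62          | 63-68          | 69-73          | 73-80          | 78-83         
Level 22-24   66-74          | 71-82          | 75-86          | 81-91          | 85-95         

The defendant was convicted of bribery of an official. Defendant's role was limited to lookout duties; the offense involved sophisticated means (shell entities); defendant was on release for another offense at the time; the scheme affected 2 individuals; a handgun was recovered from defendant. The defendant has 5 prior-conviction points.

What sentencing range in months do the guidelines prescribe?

Base offense level for bribery of an official: 11.
A2 applies: 11 − 1 = 10.
A3 applies (level before this adjustment is 10 < 11, so +1): 10 + 1 = 11.
A5 applies (level before this adjustment is 11 ≥ 11, so +4): 11 + 4 = 15.
A6 does not apply.
A7 applies: 15 + 2 = 17.
Final offense level: 17.
Criminal history: 5 prior points → Category Low (2-5).
Level 17 falls in the 17-18 band.
Grid: Level 17-18 × Category Low = 52-58 months.

52-58 months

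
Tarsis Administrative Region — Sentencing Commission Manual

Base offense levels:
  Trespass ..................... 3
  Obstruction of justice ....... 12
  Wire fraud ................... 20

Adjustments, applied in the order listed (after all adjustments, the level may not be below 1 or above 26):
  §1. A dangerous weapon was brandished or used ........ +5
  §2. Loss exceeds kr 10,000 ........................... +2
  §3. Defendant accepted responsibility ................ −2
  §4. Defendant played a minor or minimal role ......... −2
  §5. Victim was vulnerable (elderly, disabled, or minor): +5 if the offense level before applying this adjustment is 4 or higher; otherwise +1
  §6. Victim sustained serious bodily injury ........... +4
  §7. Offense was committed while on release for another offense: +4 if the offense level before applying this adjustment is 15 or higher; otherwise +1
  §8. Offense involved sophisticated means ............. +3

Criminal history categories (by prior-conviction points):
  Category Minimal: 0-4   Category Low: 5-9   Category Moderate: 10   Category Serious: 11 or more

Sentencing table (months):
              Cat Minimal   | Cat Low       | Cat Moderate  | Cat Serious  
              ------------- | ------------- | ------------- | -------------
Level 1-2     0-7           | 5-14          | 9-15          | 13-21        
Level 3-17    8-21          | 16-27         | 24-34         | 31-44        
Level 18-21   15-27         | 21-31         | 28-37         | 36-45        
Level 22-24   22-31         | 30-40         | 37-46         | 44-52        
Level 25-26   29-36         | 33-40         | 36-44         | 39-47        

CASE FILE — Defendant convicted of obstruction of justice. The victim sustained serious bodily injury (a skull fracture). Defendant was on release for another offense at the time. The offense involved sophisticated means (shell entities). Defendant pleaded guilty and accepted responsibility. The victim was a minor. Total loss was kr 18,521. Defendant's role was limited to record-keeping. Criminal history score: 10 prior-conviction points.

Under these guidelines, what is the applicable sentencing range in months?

Base offense level for obstruction of justice: 12.
§1 does not apply.
§2 applies: 12 + 2 = 14.
§3 applies: 14 − 2 = 12.
§4 applies: 12 − 2 = 10.
§5 applies (level before this adjustment is 10 ≥ 4, so +5): 10 + 5 = 15.
§6 applies: 15 + 4 = 19.
§7 applies (level before this adjustment is 19 ≥ 15, so +4): 19 + 4 = 23.
§8 applies: 23 + 3 = 26.
Final offense level: 26.
Criminal history: 10 prior points → Category Moderate (10).
Level 26 falls in the 25-26 band.
Grid: Level 25-26 × Category Moderate = 36-44 months.

36-44 months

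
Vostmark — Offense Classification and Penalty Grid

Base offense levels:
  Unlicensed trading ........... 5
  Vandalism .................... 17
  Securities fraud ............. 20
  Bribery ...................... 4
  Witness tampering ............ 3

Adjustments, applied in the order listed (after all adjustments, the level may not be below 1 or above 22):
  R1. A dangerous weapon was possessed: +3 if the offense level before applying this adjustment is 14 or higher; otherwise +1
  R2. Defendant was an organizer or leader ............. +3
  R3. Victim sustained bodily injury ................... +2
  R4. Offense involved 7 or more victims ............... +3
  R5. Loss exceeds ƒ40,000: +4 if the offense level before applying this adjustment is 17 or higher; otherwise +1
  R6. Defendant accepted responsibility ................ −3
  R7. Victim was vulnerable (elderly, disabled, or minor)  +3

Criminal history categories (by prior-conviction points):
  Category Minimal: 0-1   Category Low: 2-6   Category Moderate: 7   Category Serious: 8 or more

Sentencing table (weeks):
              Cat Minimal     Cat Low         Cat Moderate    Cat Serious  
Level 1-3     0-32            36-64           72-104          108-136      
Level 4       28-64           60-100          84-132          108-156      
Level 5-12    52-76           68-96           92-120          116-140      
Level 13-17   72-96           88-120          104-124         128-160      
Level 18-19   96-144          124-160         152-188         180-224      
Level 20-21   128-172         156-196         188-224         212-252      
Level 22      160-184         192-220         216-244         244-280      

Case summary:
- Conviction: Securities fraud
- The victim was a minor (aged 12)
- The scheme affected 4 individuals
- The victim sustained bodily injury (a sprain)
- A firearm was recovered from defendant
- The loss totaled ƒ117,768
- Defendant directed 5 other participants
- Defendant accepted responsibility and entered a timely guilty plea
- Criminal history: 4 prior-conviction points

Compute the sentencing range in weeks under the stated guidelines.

192-220 weeks

Base offense level for securities fraud: 20.
R1 applies (level before this adjustment is 20 ≥ 14, so +3): 20 + 3 = 23.
R2 applies: 23 + 3 = 26.
R3 applies: 26 + 2 = 28.
R4 does not apply.
R5 applies (level before this adjustment is 28 ≥ 17, so +4): 28 + 4 = 32.
R6 applies: 32 − 3 = 29.
R7 applies: 29 + 3 = 32.
Level 32 exceeds the maximum of 22; capped at 22.
Final offense level: 22.
Criminal history: 4 prior points → Category Low (2-6).
Level 22 falls in the 22 band.
Grid: Level 22 × Category Low = 192-220 weeks.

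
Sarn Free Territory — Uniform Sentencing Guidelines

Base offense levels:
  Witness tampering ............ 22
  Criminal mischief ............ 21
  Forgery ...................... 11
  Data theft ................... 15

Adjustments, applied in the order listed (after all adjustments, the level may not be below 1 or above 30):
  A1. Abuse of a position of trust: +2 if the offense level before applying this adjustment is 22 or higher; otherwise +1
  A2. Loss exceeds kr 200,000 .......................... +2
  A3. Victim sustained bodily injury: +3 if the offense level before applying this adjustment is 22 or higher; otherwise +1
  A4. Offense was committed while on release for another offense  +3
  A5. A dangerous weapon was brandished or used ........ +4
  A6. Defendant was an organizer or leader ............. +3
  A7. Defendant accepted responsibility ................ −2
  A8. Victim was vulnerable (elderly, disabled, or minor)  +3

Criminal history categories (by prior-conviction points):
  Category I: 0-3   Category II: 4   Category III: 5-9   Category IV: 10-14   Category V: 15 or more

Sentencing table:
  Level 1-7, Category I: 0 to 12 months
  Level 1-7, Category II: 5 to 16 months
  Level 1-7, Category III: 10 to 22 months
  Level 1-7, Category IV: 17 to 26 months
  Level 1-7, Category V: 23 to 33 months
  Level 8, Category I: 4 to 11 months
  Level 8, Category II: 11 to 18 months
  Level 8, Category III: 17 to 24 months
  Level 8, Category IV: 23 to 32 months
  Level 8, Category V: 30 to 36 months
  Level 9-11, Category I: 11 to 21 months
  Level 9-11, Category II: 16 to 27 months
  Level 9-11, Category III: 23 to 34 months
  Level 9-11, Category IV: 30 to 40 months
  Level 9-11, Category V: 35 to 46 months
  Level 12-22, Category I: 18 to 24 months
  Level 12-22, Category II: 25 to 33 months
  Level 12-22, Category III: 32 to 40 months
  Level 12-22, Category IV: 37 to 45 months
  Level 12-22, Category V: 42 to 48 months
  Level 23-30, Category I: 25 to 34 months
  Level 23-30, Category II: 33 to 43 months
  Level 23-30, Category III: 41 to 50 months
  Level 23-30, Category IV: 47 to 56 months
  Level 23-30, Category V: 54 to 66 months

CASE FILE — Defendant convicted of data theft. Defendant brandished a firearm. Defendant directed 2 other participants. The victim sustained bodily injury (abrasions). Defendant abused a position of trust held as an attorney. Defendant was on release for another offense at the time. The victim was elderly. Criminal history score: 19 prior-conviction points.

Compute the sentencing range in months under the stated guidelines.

54-66 months

Base offense level for data theft: 15.
A1 applies (level before this adjustment is 15 < 22, so +1): 15 + 1 = 16.
A3 applies (level before this adjustment is 16 < 22, so +1): 16 + 1 = 17.
A4 applies: 17 + 3 = 20.
A5 applies: 20 + 4 = 24.
A6 applies: 24 + 3 = 27.
A8 applies: 27 + 3 = 30.
Final offense level: 30.
Criminal history: 19 prior points → Category V (15+).
Level 30 falls in the 23-30 band.
Grid: Level 23-30 × Category V = 54-66 months.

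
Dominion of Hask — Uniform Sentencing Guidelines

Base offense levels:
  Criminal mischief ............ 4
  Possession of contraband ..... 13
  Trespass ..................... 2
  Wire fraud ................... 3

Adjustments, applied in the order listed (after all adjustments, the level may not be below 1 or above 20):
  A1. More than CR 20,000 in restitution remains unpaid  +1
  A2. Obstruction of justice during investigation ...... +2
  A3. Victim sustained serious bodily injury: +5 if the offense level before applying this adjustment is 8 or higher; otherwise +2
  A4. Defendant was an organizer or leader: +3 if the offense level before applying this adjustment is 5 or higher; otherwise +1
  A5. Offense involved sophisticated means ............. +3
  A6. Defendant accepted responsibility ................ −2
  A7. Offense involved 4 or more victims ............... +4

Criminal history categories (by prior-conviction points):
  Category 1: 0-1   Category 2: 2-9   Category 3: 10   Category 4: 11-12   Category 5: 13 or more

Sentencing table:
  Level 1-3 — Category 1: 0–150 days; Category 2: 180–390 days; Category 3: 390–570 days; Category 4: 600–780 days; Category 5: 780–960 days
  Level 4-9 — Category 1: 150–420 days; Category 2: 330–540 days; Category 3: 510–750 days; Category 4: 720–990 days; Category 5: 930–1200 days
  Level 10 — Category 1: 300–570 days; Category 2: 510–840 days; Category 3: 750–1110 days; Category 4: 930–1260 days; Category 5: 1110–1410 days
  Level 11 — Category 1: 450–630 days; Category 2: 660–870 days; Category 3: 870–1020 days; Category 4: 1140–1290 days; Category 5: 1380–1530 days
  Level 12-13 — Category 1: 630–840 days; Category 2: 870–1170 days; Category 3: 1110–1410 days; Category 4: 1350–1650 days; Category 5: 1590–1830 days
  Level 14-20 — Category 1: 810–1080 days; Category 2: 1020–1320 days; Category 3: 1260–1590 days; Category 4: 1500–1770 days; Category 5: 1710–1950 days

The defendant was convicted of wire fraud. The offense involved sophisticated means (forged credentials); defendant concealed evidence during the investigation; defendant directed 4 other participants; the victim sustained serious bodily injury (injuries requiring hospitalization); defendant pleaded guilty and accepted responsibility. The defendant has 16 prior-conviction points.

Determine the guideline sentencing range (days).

Base offense level for wire fraud: 3.
A1 does not apply.
A2 applies: 3 + 2 = 5.
A3 applies (level before this adjustment is 5 < 8, so +2): 5 + 2 = 7.
A4 applies (level before this adjustment is 7 ≥ 5, so +3): 7 + 3 = 10.
A5 applies: 10 + 3 = 13.
A6 applies: 13 − 2 = 11.
Final offense level: 11.
Criminal history: 16 prior points → Category 5 (13+).
Level 11 falls in the 11 band.
Grid: Level 11 × Category 5 = 1380-1530 days.

1380-1530 days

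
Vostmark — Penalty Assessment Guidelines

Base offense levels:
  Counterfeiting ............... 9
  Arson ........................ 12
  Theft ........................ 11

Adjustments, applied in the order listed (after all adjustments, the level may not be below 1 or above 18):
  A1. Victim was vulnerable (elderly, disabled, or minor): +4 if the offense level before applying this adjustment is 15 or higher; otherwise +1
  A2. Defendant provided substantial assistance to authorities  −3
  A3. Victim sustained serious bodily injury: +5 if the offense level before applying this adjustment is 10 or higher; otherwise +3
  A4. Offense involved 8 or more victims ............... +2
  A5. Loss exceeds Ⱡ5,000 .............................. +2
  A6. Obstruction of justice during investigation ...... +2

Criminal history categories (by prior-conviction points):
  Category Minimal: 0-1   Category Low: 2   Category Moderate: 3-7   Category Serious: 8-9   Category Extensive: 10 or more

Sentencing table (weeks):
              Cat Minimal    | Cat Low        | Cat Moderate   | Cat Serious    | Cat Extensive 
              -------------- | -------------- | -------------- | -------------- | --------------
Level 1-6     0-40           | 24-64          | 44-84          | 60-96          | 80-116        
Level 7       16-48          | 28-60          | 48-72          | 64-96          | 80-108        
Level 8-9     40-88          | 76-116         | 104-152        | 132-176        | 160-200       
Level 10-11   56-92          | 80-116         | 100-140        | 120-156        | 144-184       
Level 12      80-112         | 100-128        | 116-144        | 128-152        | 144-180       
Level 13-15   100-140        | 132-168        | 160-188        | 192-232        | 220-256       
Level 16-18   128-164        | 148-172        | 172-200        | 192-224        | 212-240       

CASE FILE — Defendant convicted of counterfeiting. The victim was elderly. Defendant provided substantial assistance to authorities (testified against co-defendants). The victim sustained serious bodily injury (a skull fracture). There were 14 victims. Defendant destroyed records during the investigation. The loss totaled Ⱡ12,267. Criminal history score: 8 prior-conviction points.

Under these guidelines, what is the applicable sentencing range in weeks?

Base offense level for counterfeiting: 9.
A1 applies (level before this adjustment is 9 < 15, so +1): 9 + 1 = 10.
A2 applies: 10 − 3 = 7.
A3 applies (level before this adjustment is 7 < 10, so +3): 7 + 3 = 10.
A4 applies: 10 + 2 = 12.
A5 applies: 12 + 2 = 14.
A6 applies: 14 + 2 = 16.
Final offense level: 16.
Criminal history: 8 prior points → Category Serious (8-9).
Level 16 falls in the 16-18 band.
Grid: Level 16-18 × Category Serious = 192-224 weeks.

192-224 weeks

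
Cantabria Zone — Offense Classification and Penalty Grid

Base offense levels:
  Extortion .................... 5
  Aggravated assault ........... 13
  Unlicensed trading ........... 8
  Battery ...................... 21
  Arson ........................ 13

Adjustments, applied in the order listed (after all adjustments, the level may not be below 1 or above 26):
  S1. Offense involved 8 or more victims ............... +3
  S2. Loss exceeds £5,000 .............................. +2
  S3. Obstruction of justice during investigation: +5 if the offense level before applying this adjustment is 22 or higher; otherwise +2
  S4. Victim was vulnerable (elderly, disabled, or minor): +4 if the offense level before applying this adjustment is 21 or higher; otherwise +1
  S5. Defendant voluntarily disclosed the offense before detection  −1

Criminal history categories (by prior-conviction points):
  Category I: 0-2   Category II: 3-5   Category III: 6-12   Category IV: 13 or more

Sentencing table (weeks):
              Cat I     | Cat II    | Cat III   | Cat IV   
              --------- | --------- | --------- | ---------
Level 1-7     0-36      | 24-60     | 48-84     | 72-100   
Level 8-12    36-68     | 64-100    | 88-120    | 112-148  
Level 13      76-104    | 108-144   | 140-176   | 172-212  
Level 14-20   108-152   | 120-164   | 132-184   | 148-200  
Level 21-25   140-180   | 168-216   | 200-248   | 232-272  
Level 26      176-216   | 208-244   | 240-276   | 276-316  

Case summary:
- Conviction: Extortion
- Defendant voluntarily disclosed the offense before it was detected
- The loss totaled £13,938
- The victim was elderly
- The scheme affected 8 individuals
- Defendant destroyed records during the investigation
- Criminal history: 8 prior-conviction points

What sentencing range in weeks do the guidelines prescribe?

Base offense level for extortion: 5.
S1 applies: 5 + 3 = 8.
S2 applies: 8 + 2 = 10.
S3 applies (level before this adjustment is 10 < 22, so +2): 10 + 2 = 12.
S4 applies (level before this adjustment is 12 < 21, so +1): 12 + 1 = 13.
S5 applies: 13 − 1 = 12.
Final offense level: 12.
Criminal history: 8 prior points → Category III (6-12).
Level 12 falls in the 8-12 band.
Grid: Level 8-12 × Category III = 88-120 weeks.

88-120 weeks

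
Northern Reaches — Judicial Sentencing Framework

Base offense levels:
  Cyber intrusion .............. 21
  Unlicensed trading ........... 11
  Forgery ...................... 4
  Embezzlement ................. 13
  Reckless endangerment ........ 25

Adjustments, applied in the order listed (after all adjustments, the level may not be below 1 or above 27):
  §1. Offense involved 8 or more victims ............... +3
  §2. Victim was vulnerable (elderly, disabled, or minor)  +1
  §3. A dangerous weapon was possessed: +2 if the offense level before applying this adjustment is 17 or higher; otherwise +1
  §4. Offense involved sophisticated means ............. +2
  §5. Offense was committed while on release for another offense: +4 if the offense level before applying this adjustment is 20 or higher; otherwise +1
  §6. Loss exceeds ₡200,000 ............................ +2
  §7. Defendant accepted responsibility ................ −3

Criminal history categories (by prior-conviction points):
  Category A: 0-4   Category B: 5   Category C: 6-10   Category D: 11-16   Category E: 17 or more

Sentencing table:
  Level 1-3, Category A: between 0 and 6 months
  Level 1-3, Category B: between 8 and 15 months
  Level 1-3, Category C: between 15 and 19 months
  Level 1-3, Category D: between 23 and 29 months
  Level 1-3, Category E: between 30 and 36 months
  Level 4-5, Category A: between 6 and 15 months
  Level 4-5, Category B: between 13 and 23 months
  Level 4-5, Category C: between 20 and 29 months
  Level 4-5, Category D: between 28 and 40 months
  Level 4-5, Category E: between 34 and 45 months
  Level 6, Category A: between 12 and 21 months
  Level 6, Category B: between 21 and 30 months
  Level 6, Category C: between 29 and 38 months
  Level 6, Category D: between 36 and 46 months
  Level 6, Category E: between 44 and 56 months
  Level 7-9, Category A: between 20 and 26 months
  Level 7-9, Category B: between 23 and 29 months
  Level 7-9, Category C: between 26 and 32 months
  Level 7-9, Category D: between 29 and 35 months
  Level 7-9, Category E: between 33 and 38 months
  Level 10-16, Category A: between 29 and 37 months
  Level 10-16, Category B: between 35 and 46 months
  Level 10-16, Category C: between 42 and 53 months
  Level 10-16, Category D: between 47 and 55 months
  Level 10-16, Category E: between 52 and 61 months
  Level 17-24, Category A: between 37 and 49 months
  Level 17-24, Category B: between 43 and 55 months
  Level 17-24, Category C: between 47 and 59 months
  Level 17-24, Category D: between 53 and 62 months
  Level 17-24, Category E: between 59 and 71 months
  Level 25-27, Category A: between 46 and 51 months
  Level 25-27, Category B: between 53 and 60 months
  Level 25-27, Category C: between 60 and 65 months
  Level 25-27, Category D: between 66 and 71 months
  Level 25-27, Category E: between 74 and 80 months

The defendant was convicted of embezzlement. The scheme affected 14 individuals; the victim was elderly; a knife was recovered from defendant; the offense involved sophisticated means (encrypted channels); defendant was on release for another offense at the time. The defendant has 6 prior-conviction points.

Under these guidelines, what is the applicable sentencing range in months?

60-65 months

Base offense level for embezzlement: 13.
§1 applies: 13 + 3 = 16.
§2 applies: 16 + 1 = 17.
§3 applies (level before this adjustment is 17 ≥ 17, so +2): 17 + 2 = 19.
§4 applies: 19 + 2 = 21.
§5 applies (level before this adjustment is 21 ≥ 20, so +4): 21 + 4 = 25.
Final offense level: 25.
Criminal history: 6 prior points → Category C (6-10).
Level 25 falls in the 25-27 band.
Grid: Level 25-27 × Category C = 60-65 months.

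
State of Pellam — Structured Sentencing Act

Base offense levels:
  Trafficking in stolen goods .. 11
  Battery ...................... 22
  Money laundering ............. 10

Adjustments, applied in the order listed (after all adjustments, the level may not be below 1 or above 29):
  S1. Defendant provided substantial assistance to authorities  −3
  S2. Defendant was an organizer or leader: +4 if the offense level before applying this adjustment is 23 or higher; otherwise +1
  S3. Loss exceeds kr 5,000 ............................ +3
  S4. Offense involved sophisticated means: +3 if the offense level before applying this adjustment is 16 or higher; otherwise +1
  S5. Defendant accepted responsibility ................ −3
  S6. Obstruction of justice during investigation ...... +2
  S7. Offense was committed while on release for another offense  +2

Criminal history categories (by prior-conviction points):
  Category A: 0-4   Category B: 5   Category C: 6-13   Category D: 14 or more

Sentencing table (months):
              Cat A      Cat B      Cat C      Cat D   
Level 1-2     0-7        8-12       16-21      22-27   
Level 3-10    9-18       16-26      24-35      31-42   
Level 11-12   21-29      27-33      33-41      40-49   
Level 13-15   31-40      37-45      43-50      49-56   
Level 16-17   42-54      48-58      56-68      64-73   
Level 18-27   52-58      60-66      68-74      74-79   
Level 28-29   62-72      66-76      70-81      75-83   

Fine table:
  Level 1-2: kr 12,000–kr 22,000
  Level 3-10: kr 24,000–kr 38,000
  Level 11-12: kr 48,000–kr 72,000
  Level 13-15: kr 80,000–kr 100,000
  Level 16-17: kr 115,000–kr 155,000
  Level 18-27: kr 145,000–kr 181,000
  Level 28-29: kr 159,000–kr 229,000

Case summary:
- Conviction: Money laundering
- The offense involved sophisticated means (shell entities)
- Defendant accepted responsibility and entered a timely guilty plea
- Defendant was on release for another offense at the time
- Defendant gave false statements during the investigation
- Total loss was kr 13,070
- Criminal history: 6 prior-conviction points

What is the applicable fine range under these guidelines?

kr 80,000–kr 100,000

Base offense level for money laundering: 10.
S1 does not apply.
S2 does not apply.
S3 applies: 10 + 3 = 13.
S4 applies (level before this adjustment is 13 < 16, so +1): 13 + 1 = 14.
S5 applies: 14 − 3 = 11.
S6 applies: 11 + 2 = 13.
S7 applies: 13 + 2 = 15.
Final offense level: 15.
Level 15 falls in the 13-15 band.
Fine table: Level 13-15 → kr 80,000–kr 100,000.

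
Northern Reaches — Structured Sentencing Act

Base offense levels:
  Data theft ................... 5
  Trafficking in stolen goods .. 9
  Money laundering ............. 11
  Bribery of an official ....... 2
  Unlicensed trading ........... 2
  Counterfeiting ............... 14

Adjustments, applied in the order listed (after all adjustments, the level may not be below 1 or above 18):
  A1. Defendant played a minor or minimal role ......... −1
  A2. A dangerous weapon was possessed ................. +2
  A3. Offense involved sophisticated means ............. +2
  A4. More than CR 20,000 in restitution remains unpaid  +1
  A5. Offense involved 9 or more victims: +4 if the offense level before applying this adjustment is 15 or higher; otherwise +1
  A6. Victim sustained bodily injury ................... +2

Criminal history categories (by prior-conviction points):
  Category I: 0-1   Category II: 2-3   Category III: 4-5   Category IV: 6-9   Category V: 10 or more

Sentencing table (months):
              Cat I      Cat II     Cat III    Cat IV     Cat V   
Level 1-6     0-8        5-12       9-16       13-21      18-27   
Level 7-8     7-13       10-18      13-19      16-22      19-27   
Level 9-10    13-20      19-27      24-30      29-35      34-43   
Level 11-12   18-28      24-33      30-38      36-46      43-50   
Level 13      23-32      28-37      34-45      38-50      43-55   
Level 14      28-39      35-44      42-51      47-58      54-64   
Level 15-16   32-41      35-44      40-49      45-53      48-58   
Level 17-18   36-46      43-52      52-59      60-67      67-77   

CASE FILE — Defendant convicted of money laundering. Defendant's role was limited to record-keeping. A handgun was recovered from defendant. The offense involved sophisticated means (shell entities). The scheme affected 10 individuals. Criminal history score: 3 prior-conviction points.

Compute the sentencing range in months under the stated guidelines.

Base offense level for money laundering: 11.
A1 applies: 11 − 1 = 10.
A2 applies: 10 + 2 = 12.
A3 applies: 12 + 2 = 14.
A4 does not apply.
A5 applies (level before this adjustment is 14 < 15, so +1): 14 + 1 = 15.
Final offense level: 15.
Criminal history: 3 prior points → Category II (2-3).
Level 15 falls in the 15-16 band.
Grid: Level 15-16 × Category II = 35-44 months.

35-44 months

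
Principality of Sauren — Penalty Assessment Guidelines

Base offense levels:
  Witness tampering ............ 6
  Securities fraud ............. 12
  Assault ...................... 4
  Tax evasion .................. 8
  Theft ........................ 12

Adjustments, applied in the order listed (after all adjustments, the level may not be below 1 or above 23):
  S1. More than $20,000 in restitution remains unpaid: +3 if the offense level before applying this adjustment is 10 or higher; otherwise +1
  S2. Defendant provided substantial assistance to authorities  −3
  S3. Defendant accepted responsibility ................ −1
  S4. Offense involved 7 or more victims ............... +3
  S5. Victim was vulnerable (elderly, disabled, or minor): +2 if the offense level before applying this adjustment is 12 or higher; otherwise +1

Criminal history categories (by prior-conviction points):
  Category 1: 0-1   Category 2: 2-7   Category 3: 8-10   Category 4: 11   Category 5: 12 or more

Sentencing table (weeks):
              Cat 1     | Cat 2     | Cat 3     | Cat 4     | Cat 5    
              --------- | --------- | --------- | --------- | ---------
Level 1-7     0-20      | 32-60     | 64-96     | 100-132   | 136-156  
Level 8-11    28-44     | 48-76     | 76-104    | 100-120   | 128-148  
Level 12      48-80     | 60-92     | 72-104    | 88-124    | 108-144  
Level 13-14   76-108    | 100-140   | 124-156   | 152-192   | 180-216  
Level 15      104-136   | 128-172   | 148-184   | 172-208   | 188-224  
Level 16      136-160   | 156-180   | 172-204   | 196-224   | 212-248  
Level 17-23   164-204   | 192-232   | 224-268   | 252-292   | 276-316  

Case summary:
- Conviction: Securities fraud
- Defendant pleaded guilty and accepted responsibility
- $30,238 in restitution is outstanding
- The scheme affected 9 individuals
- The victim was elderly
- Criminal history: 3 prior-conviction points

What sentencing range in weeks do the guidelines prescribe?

192-232 weeks

Base offense level for securities fraud: 12.
S1 applies (level before this adjustment is 12 ≥ 10, so +3): 12 + 3 = 15.
S2 does not apply.
S3 applies: 15 − 1 = 14.
S4 applies: 14 + 3 = 17.
S5 applies (level before this adjustment is 17 ≥ 12, so +2): 17 + 2 = 19.
Final offense level: 19.
Criminal history: 3 prior points → Category 2 (2-7).
Level 19 falls in the 17-23 band.
Grid: Level 17-23 × Category 2 = 192-232 weeks.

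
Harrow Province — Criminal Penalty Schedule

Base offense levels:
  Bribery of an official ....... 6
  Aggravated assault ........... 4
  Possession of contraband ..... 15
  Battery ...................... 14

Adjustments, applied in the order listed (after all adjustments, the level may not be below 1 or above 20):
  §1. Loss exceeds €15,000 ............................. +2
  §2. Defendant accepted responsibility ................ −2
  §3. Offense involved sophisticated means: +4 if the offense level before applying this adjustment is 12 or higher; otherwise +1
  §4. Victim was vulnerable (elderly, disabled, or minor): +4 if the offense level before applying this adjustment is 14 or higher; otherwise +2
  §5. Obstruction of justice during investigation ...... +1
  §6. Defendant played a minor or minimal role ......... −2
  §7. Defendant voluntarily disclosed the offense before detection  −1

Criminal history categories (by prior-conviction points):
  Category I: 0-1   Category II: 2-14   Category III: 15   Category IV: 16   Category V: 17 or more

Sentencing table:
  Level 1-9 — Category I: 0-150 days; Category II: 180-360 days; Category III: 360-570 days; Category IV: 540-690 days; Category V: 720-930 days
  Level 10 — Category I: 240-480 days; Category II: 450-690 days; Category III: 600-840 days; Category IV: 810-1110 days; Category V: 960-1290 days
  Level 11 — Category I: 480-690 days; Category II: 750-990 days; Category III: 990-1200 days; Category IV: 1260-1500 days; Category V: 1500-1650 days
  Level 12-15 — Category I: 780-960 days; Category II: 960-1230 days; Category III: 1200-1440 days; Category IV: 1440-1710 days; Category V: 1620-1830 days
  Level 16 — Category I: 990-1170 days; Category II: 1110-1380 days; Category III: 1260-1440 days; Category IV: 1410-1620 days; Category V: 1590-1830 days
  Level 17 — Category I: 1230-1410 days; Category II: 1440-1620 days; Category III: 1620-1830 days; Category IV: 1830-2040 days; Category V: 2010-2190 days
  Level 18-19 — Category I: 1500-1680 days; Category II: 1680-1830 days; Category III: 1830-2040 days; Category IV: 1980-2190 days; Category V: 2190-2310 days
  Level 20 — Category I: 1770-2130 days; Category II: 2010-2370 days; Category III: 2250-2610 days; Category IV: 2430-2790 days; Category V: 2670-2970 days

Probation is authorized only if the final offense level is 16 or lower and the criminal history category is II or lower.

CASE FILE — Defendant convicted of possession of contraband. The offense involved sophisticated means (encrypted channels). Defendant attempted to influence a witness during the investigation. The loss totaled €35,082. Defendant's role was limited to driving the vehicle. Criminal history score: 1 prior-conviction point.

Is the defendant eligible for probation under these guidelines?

No

Base offense level for possession of contraband: 15.
§1 applies: 15 + 2 = 17.
§3 applies (level before this adjustment is 17 ≥ 12, so +4): 17 + 4 = 21.
§5 applies: 21 + 1 = 22.
§6 applies: 22 − 2 = 20.
§7 does not apply.
Final offense level: 20.
Criminal history: 1 prior point → Category I (0-1).
Level 20 falls in the 20 band.
Grid: Level 20 × Category I = 1770-2130 days.
Probation check: level 20 > 16 and category I ≤ II → not eligible.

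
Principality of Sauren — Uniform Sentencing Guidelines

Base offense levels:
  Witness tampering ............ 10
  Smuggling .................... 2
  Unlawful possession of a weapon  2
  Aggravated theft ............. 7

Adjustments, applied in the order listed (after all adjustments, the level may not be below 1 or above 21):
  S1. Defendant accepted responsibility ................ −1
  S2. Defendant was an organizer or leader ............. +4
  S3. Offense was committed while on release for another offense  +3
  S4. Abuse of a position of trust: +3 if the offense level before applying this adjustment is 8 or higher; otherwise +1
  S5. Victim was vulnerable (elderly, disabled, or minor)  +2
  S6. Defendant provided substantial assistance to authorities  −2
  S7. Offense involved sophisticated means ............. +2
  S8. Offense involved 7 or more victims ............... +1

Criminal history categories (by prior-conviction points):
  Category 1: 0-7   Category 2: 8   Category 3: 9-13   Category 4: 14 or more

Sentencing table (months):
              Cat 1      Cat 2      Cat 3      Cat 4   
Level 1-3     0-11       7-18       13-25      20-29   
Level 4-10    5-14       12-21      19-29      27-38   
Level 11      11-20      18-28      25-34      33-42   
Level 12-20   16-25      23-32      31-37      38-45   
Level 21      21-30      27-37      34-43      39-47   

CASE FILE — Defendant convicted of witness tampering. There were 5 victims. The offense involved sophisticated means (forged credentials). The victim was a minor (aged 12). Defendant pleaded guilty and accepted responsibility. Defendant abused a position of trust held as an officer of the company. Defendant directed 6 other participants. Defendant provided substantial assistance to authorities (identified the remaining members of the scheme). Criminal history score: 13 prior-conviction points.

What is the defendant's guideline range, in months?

31-37 months

Base offense level for witness tampering: 10.
S1 applies: 10 − 1 = 9.
S2 applies: 9 + 4 = 13.
S3 does not apply.
S4 applies (level before this adjustment is 13 ≥ 8, so +3): 13 + 3 = 16.
S5 applies: 16 + 2 = 18.
S6 applies: 18 − 2 = 16.
S7 applies: 16 + 2 = 18.
Final offense level: 18.
Criminal history: 13 prior points → Category 3 (9-13).
Level 18 falls in the 12-20 band.
Grid: Level 12-20 × Category 3 = 31-37 months.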